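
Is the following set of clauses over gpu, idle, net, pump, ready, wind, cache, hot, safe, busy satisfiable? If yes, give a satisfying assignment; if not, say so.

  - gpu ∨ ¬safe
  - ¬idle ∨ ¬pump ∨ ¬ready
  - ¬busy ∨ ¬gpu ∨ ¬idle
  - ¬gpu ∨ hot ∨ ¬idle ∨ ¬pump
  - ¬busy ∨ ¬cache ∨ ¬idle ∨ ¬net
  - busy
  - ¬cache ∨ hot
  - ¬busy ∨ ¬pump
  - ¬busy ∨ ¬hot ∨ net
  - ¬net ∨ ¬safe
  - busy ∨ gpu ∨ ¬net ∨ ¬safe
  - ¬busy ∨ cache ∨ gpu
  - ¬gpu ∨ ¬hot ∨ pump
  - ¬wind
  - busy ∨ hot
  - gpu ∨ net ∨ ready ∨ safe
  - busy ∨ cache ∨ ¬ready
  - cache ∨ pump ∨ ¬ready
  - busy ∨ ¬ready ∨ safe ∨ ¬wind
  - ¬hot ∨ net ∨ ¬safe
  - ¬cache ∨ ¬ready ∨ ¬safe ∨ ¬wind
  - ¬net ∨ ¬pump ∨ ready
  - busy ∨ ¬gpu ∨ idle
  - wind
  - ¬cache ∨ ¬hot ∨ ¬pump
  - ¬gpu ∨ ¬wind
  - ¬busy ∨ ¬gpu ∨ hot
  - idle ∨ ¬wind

No satisfying assignment exists.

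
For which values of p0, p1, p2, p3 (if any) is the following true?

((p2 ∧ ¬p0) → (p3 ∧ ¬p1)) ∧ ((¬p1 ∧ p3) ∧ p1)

Case p1 = True: the conjunct ¬p1 is False.
Case p1 = False: the conjunct p1 is False.
Both cases fail — unsatisfiable.

Unsatisfiable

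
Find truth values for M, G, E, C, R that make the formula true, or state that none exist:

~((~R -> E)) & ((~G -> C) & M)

M = True; G = False; E = False; C = True; R = False

  ~((~R -> E)) = True
    ~R -> E = False
      ~R = True
  (~G -> C) & M = True
    ~G -> C = True
      ~G = True
Both conjuncts True, so the formula holds.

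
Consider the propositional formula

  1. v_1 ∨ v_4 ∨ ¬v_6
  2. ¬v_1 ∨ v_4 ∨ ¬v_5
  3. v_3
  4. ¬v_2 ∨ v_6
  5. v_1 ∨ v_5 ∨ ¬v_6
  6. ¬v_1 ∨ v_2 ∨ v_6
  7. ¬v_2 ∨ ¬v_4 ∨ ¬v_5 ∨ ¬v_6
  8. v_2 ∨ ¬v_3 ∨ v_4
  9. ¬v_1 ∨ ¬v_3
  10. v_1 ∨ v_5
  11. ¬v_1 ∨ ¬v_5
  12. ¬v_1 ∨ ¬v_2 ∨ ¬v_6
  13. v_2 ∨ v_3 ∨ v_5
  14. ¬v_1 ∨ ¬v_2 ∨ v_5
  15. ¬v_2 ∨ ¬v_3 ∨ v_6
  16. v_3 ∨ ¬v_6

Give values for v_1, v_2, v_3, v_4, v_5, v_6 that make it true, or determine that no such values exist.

Unit clause (v_3) forces v_3 = True.
In (¬v_1 ∨ ¬v_3) only ¬v_1 is left, so v_1 = False.
In (v_1 ∨ v_5) only v_5 is left, so v_5 = True.
Try v_2 = True:
  (¬v_2 ∨ v_6) forces v_6 = True.
  (v_1 ∨ v_4 ∨ ¬v_6) forces v_4 = True.
  clause (¬v_2 ∨ ¬v_4 ∨ ¬v_5 ∨ ¬v_6) is falsified — backtrack.
So v_2 = False.
  then (v_2 ∨ ¬v_3 ∨ v_4) forces v_4 = True.
Set v_6 = False.
All clauses satisfied.

v_1 = False, v_2 = False, v_3 = True, v_4 = True, v_5 = True, v_6 = False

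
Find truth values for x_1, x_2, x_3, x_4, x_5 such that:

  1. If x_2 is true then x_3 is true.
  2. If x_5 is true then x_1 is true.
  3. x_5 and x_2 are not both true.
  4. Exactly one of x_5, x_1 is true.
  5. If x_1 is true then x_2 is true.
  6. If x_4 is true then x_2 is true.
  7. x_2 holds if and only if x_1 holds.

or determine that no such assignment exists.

x_1 = True; x_2 = True; x_3 = True; x_4 = True; x_5 = False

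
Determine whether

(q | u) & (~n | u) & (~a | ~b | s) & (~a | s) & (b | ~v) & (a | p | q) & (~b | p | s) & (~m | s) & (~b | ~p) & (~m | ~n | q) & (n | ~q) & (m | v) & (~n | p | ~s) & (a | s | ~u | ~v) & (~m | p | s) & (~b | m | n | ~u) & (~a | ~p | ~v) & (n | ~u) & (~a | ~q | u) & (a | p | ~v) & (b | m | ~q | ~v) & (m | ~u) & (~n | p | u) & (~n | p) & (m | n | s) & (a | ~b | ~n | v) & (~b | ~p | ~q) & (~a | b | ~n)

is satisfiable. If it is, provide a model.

q = True, n = True, p = True, s = True, m = True, u = True, a = False, v = False, b = False

Try q = False:
  (q | u) forces u = True.
  (n | ~u) forces n = True.
  (~m | ~n | q) forces m = False.
  clause (m | ~u) is falsified — backtrack.
So q = True.
  then (n | ~q) forces n = True.
  then (~n | p) forces p = True.
  then (~b | ~p | ~q) forces b = False.
  then (~a | b | ~n) forces a = False.
  then (~n | u) forces u = True.
  then (b | ~v) forces v = False.
  then (m | v) forces m = True.
  then (~m | s) forces s = True.
All clauses satisfied.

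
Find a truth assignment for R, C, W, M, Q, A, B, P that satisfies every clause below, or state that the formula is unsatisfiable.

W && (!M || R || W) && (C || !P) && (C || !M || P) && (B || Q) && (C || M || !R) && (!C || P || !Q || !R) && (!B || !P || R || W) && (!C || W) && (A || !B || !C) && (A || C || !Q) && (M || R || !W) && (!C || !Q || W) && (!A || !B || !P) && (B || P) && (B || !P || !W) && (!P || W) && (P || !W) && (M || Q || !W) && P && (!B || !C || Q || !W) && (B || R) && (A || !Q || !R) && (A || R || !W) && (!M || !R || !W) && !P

Case P = True:
  Clause (!P) is falsified — contradiction.
Case P = False:
  Clause (P) is falsified — contradiction.
Both cases fail, so the formula is unsatisfiable.

Unsatisfiable — no assignment works.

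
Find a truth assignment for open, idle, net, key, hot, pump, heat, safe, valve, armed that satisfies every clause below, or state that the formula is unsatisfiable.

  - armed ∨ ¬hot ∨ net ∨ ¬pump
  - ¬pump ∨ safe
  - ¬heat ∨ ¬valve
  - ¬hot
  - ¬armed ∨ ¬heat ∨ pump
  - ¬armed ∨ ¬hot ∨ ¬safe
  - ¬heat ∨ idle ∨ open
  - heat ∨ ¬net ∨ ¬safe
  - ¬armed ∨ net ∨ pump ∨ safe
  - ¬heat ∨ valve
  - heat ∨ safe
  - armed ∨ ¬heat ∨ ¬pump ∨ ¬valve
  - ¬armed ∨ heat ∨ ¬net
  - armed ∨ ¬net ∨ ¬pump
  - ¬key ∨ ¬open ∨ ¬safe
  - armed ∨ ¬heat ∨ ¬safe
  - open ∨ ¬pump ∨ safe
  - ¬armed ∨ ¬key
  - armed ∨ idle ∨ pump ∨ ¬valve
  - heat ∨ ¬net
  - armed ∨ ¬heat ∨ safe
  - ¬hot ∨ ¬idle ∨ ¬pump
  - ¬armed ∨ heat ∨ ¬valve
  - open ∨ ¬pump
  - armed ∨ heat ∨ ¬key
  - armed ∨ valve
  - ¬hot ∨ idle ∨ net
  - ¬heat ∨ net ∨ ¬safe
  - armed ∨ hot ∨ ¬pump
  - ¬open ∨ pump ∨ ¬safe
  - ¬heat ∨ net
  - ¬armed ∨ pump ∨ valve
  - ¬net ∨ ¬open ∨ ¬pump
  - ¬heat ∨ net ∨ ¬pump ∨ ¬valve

open = True, idle = True, net = False, key = False, hot = False, pump = True, heat = False, safe = True, valve = False, armed = True

Unit clause (¬hot) forces hot = False.
Set open = True.
Set idle = True.
Try net = True:
  (heat ∨ ¬net) forces heat = True.
  (¬heat ∨ ¬valve) forces valve = False.
  clause (¬heat ∨ valve) is falsified — backtrack.
So net = False.
  then (¬heat ∨ net) forces heat = False.
  then (heat ∨ safe) forces safe = True.
  then (¬key ∨ ¬open ∨ ¬safe) forces key = False.
  then (¬open ∨ pump ∨ ¬safe) forces pump = True.
  then (armed ∨ hot ∨ ¬pump) forces armed = True.
  then (¬armed ∨ heat ∨ ¬valve) forces valve = False.
All clauses satisfied.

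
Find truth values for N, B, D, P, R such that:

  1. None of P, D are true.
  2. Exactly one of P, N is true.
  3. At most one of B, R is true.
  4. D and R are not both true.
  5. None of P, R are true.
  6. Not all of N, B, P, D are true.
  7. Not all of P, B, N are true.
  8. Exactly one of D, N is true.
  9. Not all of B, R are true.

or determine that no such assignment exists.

N=T, B=F, D=F, P=F, R=F

  (1) {P, D}: 0 true — none ✓
  (2) {P, N}: 1 true — exactly one ✓
  (3) {B, R}: 0 true — at most one ✓
  (4) D=F, R=F — not both ✓
  (5) {P, R}: 0 true — none ✓
  (6) {N, B, P, D}: 1/4 true — not all ✓
  (7) {P, B, N}: 1/3 true — not all ✓
  (8) {D, N}: 1 true — exactly one ✓
  (9) {B, R}: 0/2 true — not all ✓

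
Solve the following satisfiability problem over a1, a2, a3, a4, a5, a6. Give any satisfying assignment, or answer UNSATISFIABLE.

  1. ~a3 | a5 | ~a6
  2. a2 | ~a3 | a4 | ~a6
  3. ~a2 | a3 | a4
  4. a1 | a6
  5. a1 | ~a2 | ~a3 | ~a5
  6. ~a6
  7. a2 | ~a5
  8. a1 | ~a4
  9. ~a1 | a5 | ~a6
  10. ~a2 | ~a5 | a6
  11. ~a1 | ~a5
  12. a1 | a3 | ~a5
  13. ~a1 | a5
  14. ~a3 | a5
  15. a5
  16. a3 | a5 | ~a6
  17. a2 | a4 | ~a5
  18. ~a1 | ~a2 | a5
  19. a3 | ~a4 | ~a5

No satisfying assignment exists.

Case a5 = True:
  (~a6) forces a6 = False.
  (a1 | a6) forces a1 = True.
  Clause (~a1 | ~a5) is falsified — contradiction.
Case a5 = False:
  Clause (a5) is falsified — contradiction.
Both cases fail, so the formula is unsatisfiable.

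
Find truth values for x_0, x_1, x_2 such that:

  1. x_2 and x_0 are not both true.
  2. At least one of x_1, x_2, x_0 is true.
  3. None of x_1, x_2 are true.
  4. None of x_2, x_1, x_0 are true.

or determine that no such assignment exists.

UNSATISFIABLE

Case x_0 = True:
  Constraint (4) is violated (x_0=T) — contradiction.
Case x_0 = False:
  (3) forces x_1 = False.
  (2) with x_1=F, x_0=F forces x_2 = True.
  Constraint (3) is violated (x_2=T) — contradiction.
Both cases fail — unsatisfiable.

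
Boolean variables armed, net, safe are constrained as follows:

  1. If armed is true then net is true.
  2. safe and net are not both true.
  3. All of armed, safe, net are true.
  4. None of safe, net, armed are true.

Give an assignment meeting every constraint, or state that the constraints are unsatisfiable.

Case armed = True:
  Constraint (4) is violated (armed=T) — contradiction.
Case armed = False:
  Constraint (3) is violated (armed=F) — contradiction.
Both cases fail — unsatisfiable.

Unsatisfiable — no assignment works.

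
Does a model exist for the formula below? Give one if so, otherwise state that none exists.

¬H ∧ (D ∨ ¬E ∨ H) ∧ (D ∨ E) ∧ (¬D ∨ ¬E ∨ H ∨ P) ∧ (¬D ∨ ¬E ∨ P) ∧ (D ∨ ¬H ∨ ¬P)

Unit clause (¬H) forces H = False.
Set E = False.
  then (D ∨ E) forces D = True.
Set P = False.
Check each clause:
  (¬H): ¬H holds.
  (D ∨ ¬E ∨ H): D holds.
  (D ∨ E): D holds.
  (¬D ∨ ¬E ∨ H ∨ P): ¬E holds.
  (¬D ∨ ¬E ∨ P): ¬E holds.
  (D ∨ ¬H ∨ ¬P): D holds.
All clauses satisfied.

H: False; E: False; D: True; P: False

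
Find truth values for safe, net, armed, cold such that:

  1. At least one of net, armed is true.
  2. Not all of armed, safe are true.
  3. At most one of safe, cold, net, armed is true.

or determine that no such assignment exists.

safe=F, net=T, armed=F, cold=F

  (1) {net, armed}: 1 true — at least one ✓
  (2) {armed, safe}: 0/2 true — not all ✓
  (3) {safe, cold, net, armed}: 1 true — at most one ✓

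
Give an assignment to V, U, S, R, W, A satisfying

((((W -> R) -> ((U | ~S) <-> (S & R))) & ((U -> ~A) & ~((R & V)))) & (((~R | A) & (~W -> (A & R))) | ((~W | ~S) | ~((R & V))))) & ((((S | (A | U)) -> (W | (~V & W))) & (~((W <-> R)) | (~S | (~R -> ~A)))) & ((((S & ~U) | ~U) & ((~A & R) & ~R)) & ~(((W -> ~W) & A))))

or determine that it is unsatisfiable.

Unsatisfiable

Case R = True: the conjunct ~R is False.
Case R = False: the conjunct R is False.
Both cases fail — unsatisfiable.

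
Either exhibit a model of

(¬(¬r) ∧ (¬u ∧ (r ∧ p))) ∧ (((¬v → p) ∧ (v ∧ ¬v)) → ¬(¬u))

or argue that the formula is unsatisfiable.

u: False, v: False, p: True, r: True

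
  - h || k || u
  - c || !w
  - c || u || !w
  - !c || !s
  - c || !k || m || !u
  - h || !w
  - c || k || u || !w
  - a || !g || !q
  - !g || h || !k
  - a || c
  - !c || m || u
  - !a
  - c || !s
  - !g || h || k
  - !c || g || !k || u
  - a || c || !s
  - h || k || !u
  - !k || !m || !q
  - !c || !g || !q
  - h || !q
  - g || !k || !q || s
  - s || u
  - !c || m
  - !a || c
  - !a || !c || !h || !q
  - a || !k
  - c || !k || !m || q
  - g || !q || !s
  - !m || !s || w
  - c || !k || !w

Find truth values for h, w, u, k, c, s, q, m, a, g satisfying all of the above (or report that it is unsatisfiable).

h: True; w: False; u: True; k: False; c: True; s: False; q: False; m: True; a: False; g: True

Unit clause (!a) forces a = False.
In (a || !k) only !k is left, so k = False.
In (a || c) only c is left, so c = True.
In (!c || m) only m is left, so m = True.
In (!c || !s) only !s is left, so s = False.
In (s || u) only u is left, so u = True.
In (h || k || !u) only h is left, so h = True.
Set w = False.
Set q = False.
Set g = True.
All clauses satisfied.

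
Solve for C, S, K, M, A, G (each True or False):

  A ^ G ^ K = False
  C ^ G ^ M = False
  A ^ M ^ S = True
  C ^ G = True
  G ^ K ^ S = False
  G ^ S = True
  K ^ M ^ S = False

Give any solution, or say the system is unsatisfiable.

C: False; S: False; K: True; M: True; A: False; G: True

A ^ G ^ K = F ^ T ^ T = False ✓
C ^ G ^ M = F ^ T ^ T = False ✓
A ^ M ^ S = F ^ T ^ F = True ✓
C ^ G = F ^ T = True ✓
G ^ K ^ S = T ^ T ^ F = False ✓
G ^ S = T ^ F = True ✓
K ^ M ^ S = T ^ T ^ F = False ✓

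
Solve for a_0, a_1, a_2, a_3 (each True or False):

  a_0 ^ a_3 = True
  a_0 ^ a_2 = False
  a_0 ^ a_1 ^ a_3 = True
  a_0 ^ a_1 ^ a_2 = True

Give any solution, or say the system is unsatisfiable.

Unsatisfiable — no assignment works.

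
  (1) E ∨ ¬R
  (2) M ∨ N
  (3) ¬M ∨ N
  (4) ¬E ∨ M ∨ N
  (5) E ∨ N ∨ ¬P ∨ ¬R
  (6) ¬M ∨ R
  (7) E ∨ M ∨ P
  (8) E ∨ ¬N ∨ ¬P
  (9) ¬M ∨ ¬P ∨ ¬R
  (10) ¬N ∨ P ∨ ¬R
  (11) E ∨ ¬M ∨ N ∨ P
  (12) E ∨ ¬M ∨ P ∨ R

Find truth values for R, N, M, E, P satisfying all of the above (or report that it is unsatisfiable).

R = False, N = True, M = False, E = True, P = False

Set R = False.
  then (¬M ∨ R) forces M = False.
  then (M ∨ N) forces N = True.
Try E = False:
  (E ∨ M ∨ P) forces P = True.
  clause (E ∨ ¬N ∨ ¬P) is falsified — backtrack.
So E = True.
Set P = False.
All clauses satisfied.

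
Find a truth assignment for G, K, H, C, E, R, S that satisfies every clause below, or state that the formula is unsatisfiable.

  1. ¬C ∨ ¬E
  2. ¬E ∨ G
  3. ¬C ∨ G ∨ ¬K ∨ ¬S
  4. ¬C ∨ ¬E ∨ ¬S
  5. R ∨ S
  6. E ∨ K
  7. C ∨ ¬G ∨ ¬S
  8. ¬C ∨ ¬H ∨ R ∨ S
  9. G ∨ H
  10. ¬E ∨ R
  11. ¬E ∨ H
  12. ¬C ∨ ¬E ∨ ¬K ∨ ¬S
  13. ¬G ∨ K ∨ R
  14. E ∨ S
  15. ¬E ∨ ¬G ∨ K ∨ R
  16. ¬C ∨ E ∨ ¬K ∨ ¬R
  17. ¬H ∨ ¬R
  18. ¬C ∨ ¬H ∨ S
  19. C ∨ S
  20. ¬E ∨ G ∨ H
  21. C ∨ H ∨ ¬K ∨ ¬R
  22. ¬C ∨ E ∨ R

G = False, K = True, H = True, C = False, E = False, R = False, S = True

Set G = False.
  then (¬E ∨ G) forces E = False.
  then (E ∨ K) forces K = True.
  then (G ∨ H) forces H = True.
  then (E ∨ S) forces S = True.
  then (¬H ∨ ¬R) forces R = False.
  then (¬C ∨ E ∨ R) forces C = False.
All clauses satisfied.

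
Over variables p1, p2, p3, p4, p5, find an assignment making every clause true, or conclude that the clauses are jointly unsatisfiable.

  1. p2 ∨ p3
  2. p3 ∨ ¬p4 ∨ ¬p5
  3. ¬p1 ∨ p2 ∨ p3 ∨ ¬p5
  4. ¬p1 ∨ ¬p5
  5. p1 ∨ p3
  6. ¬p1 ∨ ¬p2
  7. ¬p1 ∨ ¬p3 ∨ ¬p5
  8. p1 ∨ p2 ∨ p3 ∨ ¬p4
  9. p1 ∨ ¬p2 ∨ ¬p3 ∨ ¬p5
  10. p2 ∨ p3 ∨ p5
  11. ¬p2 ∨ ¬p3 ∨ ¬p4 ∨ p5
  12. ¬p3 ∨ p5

Try p1 = True:
  (¬p1 ∨ ¬p5) forces p5 = False.
  (¬p1 ∨ ¬p2) forces p2 = False.
  (p2 ∨ p3) forces p3 = True.
  clause (¬p3 ∨ p5) is falsified — backtrack.
So p1 = False.
  then (p1 ∨ p3) forces p3 = True.
  then (¬p3 ∨ p5) forces p5 = True.
  then (p1 ∨ ¬p2 ∨ ¬p3 ∨ ¬p5) forces p2 = False.
Set p4 = False.
All clauses satisfied.

p1 = False, p2 = False, p3 = True, p4 = False, p5 = True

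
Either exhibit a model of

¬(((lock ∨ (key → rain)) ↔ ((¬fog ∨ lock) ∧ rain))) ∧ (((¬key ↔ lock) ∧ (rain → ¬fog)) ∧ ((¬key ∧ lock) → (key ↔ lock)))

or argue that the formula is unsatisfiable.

Unsatisfiable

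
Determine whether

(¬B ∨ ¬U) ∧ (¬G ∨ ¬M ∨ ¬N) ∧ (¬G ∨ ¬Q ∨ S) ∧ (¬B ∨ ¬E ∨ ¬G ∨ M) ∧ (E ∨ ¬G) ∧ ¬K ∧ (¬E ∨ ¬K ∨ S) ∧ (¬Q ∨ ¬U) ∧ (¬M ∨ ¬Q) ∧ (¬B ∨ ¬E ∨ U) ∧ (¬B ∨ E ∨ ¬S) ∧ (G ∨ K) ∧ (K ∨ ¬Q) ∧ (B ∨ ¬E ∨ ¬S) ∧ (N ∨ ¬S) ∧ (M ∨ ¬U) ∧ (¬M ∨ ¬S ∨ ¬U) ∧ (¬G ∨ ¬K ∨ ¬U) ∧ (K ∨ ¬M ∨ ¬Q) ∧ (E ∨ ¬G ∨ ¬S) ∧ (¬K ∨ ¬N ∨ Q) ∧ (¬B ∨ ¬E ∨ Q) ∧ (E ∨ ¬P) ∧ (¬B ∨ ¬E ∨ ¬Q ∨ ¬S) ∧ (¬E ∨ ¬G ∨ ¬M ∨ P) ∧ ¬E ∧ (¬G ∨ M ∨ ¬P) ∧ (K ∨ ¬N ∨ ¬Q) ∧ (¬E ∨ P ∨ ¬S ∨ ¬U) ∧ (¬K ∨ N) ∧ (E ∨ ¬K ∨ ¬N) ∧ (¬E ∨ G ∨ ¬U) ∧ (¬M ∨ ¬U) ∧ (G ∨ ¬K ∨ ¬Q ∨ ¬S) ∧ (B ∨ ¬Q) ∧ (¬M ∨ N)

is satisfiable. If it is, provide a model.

Case G = True:
  (E ∨ ¬G) forces E = True.
  Clause (¬E) is falsified — contradiction.
Case G = False:
  (¬K) forces K = False.
  Clause (G ∨ K) is falsified — contradiction.
Both cases fail, so the formula is unsatisfiable.

Unsatisfiable — no assignment works.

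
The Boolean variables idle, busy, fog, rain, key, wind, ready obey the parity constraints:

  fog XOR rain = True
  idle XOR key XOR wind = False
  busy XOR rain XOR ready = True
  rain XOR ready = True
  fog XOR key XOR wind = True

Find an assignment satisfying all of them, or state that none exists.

idle = True, busy = False, fog = False, rain = True, key = True, wind = False, ready = False

fog XOR rain = F XOR T = True ✓
idle XOR key XOR wind = T XOR T XOR F = False ✓
busy XOR rain XOR ready = F XOR T XOR F = True ✓
rain XOR ready = T XOR F = True ✓
fog XOR key XOR wind = F XOR T XOR F = True ✓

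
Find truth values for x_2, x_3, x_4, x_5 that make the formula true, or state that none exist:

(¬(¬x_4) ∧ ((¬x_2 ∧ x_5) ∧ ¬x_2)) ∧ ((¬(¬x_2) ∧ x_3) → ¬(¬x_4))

x_2=F, x_3=F, x_4=T, x_5=T

  ¬(¬x_4) ∧ ((¬x_2 ∧ x_5) ∧ ¬x_2) = True
    ¬(¬x_4) = True
      ¬x_4 = False
    (¬x_2 ∧ x_5) ∧ ¬x_2 = True
      ¬x_2 ∧ x_5 = True
        ¬x_2 = True
      ¬x_2 = True
  (¬(¬x_2) ∧ x_3) → ¬(¬x_4) = True
    ¬(¬x_2) ∧ x_3 = False
      ¬(¬x_2) = False
        ¬x_2 = True
    ¬(¬x_4) = True
      ¬x_4 = False
Both conjuncts True, so the formula holds.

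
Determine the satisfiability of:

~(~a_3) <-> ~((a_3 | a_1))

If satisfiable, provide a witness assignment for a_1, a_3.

a_1 = True; a_3 = False

  ~(~a_3) <-> ~((a_3 | a_1)) = True
    ~(~a_3) = False
      ~a_3 = True
    ~((a_3 | a_1)) = False
      a_3 | a_1 = True
The formula evaluates to True.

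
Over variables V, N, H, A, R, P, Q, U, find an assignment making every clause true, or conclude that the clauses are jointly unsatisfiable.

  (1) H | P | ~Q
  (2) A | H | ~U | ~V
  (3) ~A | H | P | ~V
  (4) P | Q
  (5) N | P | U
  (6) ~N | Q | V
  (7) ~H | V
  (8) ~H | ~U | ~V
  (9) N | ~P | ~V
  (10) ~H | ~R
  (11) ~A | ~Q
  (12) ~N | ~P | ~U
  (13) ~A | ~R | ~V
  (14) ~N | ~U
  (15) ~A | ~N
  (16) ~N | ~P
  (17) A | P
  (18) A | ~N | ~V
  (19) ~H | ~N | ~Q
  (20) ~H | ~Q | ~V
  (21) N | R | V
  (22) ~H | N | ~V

Set V = False.
  then (~H | V) forces H = False.
Try N = True:
  (~N | Q | V) forces Q = True.
  (H | P | ~Q) forces P = True.
  clause (~N | ~P) is falsified — backtrack.
So N = False.
  then (N | R | V) forces R = True.
Set A = True.
  then (~A | ~Q) forces Q = False.
  then (P | Q) forces P = True.
Set U = False.
All clauses satisfied.

V=F, N=F, H=F, A=T, R=T, P=T, Q=F, U=F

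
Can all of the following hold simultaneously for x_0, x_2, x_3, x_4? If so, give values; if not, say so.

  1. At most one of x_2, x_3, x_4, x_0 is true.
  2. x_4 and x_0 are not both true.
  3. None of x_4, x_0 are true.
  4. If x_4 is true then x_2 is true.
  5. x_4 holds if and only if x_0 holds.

x_0: False, x_2: False, x_3: False, x_4: False

  (1) {x_2, x_3, x_4, x_0}: 0 true — at most one ✓
  (2) x_4=F, x_0=F — not both ✓
  (3) {x_4, x_0}: 0 true — none ✓
  (4) x_4=F ⇒ x_2: vacuous ✓
  (5) x_4=F, x_0=F — same ✓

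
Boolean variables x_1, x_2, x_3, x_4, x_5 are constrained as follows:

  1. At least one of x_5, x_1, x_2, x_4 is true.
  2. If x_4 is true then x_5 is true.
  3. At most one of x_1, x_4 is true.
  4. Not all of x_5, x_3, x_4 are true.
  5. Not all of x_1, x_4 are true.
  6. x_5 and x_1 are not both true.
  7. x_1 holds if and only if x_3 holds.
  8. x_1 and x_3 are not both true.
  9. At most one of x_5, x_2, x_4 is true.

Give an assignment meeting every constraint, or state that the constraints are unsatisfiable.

x_1=F; x_2=T; x_3=F; x_4=F; x_5=F

  (1) {x_5, x_1, x_2, x_4}: 1 true — at least one ✓
  (2) x_4=F ⇒ x_5: vacuous ✓
  (3) {x_1, x_4}: 0 true — at most one ✓
  (4) {x_5, x_3, x_4}: 0/3 true — not all ✓
  (5) {x_1, x_4}: 0/2 true — not all ✓
  (6) x_5=F, x_1=F — not both ✓
  (7) x_1=F, x_3=F — same ✓
  (8) x_1=F, x_3=F — not both ✓
  (9) {x_5, x_2, x_4}: 1 true — at most one ✓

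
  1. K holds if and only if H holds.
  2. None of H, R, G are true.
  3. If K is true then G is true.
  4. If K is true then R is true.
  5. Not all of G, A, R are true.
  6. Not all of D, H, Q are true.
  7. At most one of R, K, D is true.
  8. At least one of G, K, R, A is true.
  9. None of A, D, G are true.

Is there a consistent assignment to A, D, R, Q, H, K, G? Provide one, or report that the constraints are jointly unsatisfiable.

UNSATISFIABLE

Case A = True:
  Constraint (9) is violated (A=T) — contradiction.
Case A = False:
  (2) forces H = False.
  (1) with H=F forces K = False.
  (2) forces R = False.
  (2) forces G = False.
  Constraint (8) is violated (G=F, K=F, R=F, A=F) — contradiction.
Both cases fail — unsatisfiable.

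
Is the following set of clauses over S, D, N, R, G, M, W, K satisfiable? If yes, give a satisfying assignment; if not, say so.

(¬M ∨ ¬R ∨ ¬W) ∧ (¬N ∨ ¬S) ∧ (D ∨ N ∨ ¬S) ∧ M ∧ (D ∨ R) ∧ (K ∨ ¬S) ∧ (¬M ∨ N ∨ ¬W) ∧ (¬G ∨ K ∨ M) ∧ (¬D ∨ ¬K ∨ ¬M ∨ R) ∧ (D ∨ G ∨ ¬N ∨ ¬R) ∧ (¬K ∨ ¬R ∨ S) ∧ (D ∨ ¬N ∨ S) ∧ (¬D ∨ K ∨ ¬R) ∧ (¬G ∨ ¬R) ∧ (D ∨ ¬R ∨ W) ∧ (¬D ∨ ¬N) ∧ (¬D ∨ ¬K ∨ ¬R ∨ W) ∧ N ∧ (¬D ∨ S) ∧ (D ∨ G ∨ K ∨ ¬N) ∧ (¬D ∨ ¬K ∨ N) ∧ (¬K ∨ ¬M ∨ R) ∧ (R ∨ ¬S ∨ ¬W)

Case N = True:
  (¬N ∨ ¬S) forces S = False.
  (M) forces M = True.
  (D ∨ ¬N ∨ S) forces D = True.
  Clause (¬D ∨ ¬N) is falsified — contradiction.
Case N = False:
  Clause (N) is falsified — contradiction.
Both cases fail, so the formula is unsatisfiable.

UNSATISFIABLE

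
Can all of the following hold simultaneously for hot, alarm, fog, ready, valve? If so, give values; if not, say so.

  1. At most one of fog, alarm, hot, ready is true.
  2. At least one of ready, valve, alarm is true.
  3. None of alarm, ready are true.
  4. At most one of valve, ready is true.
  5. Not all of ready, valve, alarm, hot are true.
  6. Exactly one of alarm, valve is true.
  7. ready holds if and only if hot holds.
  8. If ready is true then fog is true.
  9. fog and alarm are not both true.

hot: False; alarm: False; fog: True; ready: False; valve: True

  (1) {fog, alarm, hot, ready}: 1 true — at most one ✓
  (2) {ready, valve, alarm}: 1 true — at least one ✓
  (3) {alarm, ready}: 0 true — none ✓
  (4) {valve, ready}: 1 true — at most one ✓
  (5) {ready, valve, alarm, hot}: 1/4 true — not all ✓
  (6) {alarm, valve}: 1 true — exactly one ✓
  (7) ready=F, hot=F — same ✓
  (8) ready=F ⇒ fog: vacuous ✓
  (9) fog=T, alarm=F — not both ✓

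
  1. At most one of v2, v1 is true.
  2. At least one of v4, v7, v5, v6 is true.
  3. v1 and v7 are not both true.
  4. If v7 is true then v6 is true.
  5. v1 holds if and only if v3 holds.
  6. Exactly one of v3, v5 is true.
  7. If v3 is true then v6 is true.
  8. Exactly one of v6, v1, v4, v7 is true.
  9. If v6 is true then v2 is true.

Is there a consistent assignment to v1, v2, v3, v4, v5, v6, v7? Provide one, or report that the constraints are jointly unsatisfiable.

v1: False, v2: True, v3: False, v4: True, v5: True, v6: False, v7: False

  (1) {v2, v1}: 1 true — at most one ✓
  (2) {v4, v7, v5, v6}: 2 true — at least one ✓
  (3) v1=F, v7=F — not both ✓
  (4) v7=F ⇒ v6: vacuous ✓
  (5) v1=F, v3=F — same ✓
  (6) {v3, v5}: 1 true — exactly one ✓
  (7) v3=F ⇒ v6: vacuous ✓
  (8) {v6, v1, v4, v7}: 1 true — exactly one ✓
  (9) v6=F ⇒ v2: vacuous ✓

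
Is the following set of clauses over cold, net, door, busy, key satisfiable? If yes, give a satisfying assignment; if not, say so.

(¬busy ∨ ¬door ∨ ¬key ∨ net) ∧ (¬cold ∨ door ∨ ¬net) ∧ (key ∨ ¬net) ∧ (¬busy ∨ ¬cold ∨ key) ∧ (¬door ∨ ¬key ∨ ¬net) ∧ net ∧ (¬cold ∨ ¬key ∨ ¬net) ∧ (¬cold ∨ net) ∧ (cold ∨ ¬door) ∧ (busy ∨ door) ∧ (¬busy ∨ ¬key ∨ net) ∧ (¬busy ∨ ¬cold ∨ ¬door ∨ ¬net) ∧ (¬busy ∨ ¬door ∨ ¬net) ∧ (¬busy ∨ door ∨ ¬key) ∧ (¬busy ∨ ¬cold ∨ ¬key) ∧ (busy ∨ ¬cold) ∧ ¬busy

UNSATISFIABLE

Case busy = True:
  Clause (¬busy) is falsified — contradiction.
Case busy = False:
  (net) forces net = True.
  (key ∨ ¬net) forces key = True.
  (¬door ∨ ¬key ∨ ¬net) forces door = False.
  Clause (busy ∨ door) is falsified — contradiction.
Both cases fail, so the formula is unsatisfiable.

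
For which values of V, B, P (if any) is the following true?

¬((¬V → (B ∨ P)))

V: False; B: False; P: False

  ¬((¬V → (B ∨ P))) = True
    ¬V → (B ∨ P) = False
      ¬V = True
      B ∨ P = False
The formula evaluates to True.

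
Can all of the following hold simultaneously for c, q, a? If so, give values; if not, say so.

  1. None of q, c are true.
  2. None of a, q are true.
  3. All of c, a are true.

Case c = True:
  Constraint (1) is violated (c=T) — contradiction.
Case c = False:
  Constraint (3) is violated (c=F) — contradiction.
Both cases fail — unsatisfiable.

Unsatisfiable — no assignment works.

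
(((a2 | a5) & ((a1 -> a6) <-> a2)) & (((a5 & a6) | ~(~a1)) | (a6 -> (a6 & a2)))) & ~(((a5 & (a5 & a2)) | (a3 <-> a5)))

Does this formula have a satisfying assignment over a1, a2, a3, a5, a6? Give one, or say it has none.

a1=F, a2=T, a3=T, a5=F, a6=T

  ((a2 | a5) & ((a1 -> a6) <-> a2)) & (((a5 & a6) | ~(~a1)) | (a6 -> (a6 & a2))) = True
    (a2 | a5) & ((a1 -> a6) <-> a2) = True
      a2 | a5 = True
      (a1 -> a6) <-> a2 = True
        a1 -> a6 = True
    ((a5 & a6) | ~(~a1)) | (a6 -> (a6 & a2)) = True
      (a5 & a6) | ~(~a1) = False
        a5 & a6 = False
        ~(~a1) = False
          ~a1 = True
      a6 -> (a6 & a2) = True
        a6 & a2 = True
  ~(((a5 & (a5 & a2)) | (a3 <-> a5))) = True
    (a5 & (a5 & a2)) | (a3 <-> a5) = False
      a5 & (a5 & a2) = False
        a5 & a2 = False
      a3 <-> a5 = False
Both conjuncts True, so the formula holds.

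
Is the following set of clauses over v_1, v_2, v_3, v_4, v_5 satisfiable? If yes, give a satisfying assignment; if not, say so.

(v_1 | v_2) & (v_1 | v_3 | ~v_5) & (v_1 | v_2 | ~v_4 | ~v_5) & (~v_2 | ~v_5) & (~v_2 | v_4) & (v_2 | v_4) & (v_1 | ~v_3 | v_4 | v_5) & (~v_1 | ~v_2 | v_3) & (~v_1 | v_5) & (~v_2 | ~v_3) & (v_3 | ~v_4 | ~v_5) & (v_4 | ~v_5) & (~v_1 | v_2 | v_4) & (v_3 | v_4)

v_1 = True; v_2 = False; v_3 = True; v_4 = True; v_5 = True

Set v_1 = True.
  then (~v_1 | v_5) forces v_5 = True.
  then (v_4 | ~v_5) forces v_4 = True.
  then (~v_2 | ~v_5) forces v_2 = False.
  then (v_3 | ~v_4 | ~v_5) forces v_3 = True.
All clauses satisfied.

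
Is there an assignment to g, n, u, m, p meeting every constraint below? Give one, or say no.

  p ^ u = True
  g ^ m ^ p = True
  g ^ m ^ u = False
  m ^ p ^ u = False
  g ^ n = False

g = True, n = True, u = False, m = True, p = True

p ^ u = T ^ F = True ✓
g ^ m ^ p = T ^ T ^ T = True ✓
g ^ m ^ u = T ^ T ^ F = False ✓
m ^ p ^ u = T ^ T ^ F = False ✓
g ^ n = T ^ T = False ✓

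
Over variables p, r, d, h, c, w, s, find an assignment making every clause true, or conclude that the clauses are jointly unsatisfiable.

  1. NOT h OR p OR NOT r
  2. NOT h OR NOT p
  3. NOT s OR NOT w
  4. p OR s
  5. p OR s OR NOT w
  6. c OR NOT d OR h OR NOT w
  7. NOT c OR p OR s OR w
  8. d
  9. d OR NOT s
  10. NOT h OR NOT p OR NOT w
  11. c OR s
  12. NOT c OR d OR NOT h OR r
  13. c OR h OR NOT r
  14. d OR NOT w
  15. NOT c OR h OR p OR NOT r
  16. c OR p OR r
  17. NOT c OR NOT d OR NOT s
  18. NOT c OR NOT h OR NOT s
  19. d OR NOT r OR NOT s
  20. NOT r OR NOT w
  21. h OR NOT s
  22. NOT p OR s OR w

p: True, r: False, d: True, h: False, c: True, w: True, s: False

Unit clause (d) forces d = True.
Set p = True.
  then (NOT h OR NOT p) forces h = False.
  then (h OR NOT s) forces s = False.
  then (NOT p OR s OR w) forces w = True.
  then (c OR NOT d OR h OR NOT w) forces c = True.
  then (NOT r OR NOT w) forces r = False.
All clauses satisfied.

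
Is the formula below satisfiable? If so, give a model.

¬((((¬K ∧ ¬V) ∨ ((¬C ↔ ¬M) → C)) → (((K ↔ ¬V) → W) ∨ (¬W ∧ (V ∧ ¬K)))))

C = False, M = True, K = True, W = False, V = False

  ¬((((¬K ∧ ¬V) ∨ ((¬C ↔ ¬M) → C)) → (((K ↔ ¬V) → W) ∨ (¬W ∧ (V ∧ ¬K))))) = True
    ((¬K ∧ ¬V) ∨ ((¬C ↔ ¬M) → C)) → (((K ↔ ¬V) → W) ∨ (¬W ∧ (V ∧ ¬K))) = False
      (¬K ∧ ¬V) ∨ ((¬C ↔ ¬M) → C) = True
        ¬K ∧ ¬V = False
          ¬K = False
          ¬V = True
        (¬C ↔ ¬M) → C = True
          ¬C ↔ ¬M = False
            ¬C = True
            ¬M = False
      ((K ↔ ¬V) → W) ∨ (¬W ∧ (V ∧ ¬K)) = False
        (K ↔ ¬V) → W = False
          K ↔ ¬V = True
            ¬V = True
        ¬W ∧ (V ∧ ¬K) = False
          ¬W = True
          V ∧ ¬K = False
            ¬K = False
The formula evaluates to True.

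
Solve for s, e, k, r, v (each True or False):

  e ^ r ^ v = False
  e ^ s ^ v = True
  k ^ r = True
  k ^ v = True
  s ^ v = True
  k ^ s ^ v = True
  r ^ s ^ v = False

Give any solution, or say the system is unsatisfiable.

s=F, e=F, k=F, r=T, v=T

e ^ r ^ v = F ^ T ^ T = False ✓
e ^ s ^ v = F ^ F ^ T = True ✓
k ^ r = F ^ T = True ✓
k ^ v = F ^ T = True ✓
s ^ v = F ^ T = True ✓
k ^ s ^ v = F ^ F ^ T = True ✓
r ^ s ^ v = T ^ F ^ T = False ✓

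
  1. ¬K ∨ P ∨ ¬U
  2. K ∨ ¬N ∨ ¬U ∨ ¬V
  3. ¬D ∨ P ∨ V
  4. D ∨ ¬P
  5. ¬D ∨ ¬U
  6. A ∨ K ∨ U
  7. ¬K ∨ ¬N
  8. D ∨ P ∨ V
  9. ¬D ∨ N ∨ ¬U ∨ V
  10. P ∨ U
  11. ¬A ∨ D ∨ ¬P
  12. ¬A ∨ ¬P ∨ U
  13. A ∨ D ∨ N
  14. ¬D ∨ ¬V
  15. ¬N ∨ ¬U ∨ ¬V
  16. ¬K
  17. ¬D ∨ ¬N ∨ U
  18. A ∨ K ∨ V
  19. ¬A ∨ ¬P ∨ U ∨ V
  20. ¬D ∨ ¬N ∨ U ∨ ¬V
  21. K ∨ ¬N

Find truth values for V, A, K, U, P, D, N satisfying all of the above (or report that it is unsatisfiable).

V = True, A = True, K = False, U = True, P = False, D = False, N = False

Unit clause (¬K) forces K = False.
In (K ∨ ¬N) only ¬N is left, so N = False.
Set V = True.
  then (¬D ∨ ¬V) forces D = False.
  then (D ∨ ¬P) forces P = False.
  then (P ∨ U) forces U = True.
  then (A ∨ D ∨ N) forces A = True.
All clauses satisfied.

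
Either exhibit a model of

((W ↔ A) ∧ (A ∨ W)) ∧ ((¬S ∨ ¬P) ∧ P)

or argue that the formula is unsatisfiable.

P = True, W = True, S = False, A = True

  (W ↔ A) ∧ (A ∨ W) = True
    W ↔ A = True
    A ∨ W = True
  (¬S ∨ ¬P) ∧ P = True
    ¬S ∨ ¬P = True
      ¬S = True
      ¬P = False
Both conjuncts True, so the formula holds.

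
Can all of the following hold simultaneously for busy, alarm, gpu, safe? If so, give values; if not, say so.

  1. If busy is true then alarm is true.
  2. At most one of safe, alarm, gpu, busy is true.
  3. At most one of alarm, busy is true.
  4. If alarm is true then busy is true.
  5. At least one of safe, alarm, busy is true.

busy=F; alarm=F; gpu=F; safe=T

  (1) busy=F ⇒ alarm: vacuous ✓
  (2) {safe, alarm, gpu, busy}: 1 true — at most one ✓
  (3) {alarm, busy}: 0 true — at most one ✓
  (4) alarm=F ⇒ busy: vacuous ✓
  (5) {safe, alarm, busy}: 1 true — at least one ✓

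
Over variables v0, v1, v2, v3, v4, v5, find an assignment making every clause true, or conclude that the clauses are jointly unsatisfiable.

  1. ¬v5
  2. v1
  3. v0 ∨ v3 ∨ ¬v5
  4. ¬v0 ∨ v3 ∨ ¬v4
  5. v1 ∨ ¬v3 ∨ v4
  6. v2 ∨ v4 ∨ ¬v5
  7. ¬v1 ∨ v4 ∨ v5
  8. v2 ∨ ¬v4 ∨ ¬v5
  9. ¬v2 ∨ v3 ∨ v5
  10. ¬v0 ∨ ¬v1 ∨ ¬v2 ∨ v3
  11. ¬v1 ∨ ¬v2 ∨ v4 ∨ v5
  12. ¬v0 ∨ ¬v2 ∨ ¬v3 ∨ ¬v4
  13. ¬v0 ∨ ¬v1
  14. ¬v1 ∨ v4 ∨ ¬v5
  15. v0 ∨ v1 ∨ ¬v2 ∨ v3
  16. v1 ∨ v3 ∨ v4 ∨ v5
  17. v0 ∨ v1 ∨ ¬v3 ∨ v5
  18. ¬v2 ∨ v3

Unit clause (¬v5) forces v5 = False.
Unit clause (v1) forces v1 = True.
In (¬v1 ∨ v4 ∨ v5) only v4 is left, so v4 = True.
In (¬v0 ∨ ¬v1) only ¬v0 is left, so v0 = False.
Set v2 = True.
  then (¬v2 ∨ v3 ∨ v5) forces v3 = True.
All clauses satisfied.

v0 = False, v1 = True, v2 = True, v3 = True, v4 = True, v5 = False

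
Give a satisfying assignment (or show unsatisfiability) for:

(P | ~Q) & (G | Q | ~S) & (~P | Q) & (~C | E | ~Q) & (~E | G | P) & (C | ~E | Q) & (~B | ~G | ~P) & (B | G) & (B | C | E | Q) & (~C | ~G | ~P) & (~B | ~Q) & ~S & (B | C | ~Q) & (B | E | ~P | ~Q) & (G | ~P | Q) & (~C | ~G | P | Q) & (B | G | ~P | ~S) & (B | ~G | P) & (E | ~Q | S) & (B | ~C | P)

P = False, C = False, S = False, E = False, Q = False, B = True, G = False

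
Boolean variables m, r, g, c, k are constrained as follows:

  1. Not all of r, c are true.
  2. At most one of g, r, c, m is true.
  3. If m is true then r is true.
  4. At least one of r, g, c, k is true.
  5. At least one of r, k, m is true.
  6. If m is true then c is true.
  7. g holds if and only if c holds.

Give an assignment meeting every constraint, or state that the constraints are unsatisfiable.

m=F, r=T, g=F, c=F, k=T

  (1) {r, c}: 1/2 true — not all ✓
  (2) {g, r, c, m}: 1 true — at most one ✓
  (3) m=F ⇒ r: vacuous ✓
  (4) {r, g, c, k}: 2 true — at least one ✓
  (5) {r, k, m}: 2 true — at least one ✓
  (6) m=F ⇒ c: vacuous ✓
  (7) g=F, c=F — same ✓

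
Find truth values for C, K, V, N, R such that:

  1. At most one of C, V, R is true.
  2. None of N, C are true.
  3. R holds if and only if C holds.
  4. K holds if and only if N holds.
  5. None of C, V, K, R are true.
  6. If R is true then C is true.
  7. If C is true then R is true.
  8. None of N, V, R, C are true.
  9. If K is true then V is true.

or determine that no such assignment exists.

C = False; K = False; V = False; N = False; R = False

  (1) {C, V, R}: 0 true — at most one ✓
  (2) {N, C}: 0 true — none ✓
  (3) R=F, C=F — same ✓
  (4) K=F, N=F — same ✓
  (5) {C, V, K, R}: 0 true — none ✓
  (6) R=F ⇒ C: vacuous ✓
  (7) C=F ⇒ R: vacuous ✓
  (8) {N, V, R, C}: 0 true — none ✓
  (9) K=F ⇒ V: vacuous ✓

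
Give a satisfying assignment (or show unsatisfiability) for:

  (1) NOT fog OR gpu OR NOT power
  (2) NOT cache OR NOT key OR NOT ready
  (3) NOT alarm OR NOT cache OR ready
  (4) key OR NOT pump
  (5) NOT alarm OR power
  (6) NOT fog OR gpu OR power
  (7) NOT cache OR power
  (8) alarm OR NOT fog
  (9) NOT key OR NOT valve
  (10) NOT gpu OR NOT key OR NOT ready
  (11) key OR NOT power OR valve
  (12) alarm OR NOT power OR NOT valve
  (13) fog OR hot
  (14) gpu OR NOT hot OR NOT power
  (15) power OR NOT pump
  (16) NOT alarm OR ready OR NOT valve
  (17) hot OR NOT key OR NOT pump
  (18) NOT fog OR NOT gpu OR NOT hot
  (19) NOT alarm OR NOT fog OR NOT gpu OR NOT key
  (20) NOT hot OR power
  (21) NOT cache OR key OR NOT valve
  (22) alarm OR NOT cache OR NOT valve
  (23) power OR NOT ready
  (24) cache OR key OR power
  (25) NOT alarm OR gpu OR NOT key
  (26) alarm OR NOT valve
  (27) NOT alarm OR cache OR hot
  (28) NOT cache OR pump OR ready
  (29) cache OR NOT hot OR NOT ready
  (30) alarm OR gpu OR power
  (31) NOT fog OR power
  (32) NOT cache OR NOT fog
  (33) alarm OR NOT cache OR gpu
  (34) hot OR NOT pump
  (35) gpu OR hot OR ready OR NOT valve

Set gpu = True.
Try power = False:
  (NOT alarm OR power) forces alarm = False.
  (NOT cache OR power) forces cache = False.
  (alarm OR NOT fog) forces fog = False.
  (fog OR hot) forces hot = True.
  clause (NOT hot OR power) is falsified — backtrack.
So power = True.
Set hot = True.
  then (NOT fog OR NOT gpu OR NOT hot) forces fog = False.
Set alarm = False.
  then (alarm OR NOT power OR NOT valve) forces valve = False.
  then (key OR NOT power OR valve) forces key = True.
  then (NOT gpu OR NOT key OR NOT ready) forces ready = False.
Set cache = False.
Set pump = True.
All clauses satisfied.

gpu = True, power = True, hot = True, alarm = False, cache = False, pump = True, key = True, ready = False, fog = False, valve = False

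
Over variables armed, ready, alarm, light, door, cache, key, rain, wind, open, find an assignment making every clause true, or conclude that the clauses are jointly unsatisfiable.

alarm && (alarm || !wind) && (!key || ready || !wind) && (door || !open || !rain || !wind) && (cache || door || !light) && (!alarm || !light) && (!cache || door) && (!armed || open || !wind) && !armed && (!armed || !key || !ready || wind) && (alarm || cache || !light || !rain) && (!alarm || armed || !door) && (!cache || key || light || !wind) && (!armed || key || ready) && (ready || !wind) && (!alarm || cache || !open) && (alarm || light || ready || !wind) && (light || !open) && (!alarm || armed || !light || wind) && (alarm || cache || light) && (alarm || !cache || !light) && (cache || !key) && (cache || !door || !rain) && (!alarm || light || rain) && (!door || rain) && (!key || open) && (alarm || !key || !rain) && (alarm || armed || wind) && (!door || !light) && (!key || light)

armed=F; ready=T; alarm=T; light=F; door=F; cache=F; key=F; rain=T; wind=F; open=F

Unit clause (alarm) forces alarm = True.
In (!alarm || !light) only !light is left, so light = False.
Unit clause (!armed) forces armed = False.
In (!alarm || armed || !door) only !door is left, so door = False.
In (light || !open) only !open is left, so open = False.
In (!alarm || light || rain) only rain is left, so rain = True.
In (!key || open) only !key is left, so key = False.
In (!cache || door) only !cache is left, so cache = False.
Set ready = True.
Set wind = False.
All clauses satisfied.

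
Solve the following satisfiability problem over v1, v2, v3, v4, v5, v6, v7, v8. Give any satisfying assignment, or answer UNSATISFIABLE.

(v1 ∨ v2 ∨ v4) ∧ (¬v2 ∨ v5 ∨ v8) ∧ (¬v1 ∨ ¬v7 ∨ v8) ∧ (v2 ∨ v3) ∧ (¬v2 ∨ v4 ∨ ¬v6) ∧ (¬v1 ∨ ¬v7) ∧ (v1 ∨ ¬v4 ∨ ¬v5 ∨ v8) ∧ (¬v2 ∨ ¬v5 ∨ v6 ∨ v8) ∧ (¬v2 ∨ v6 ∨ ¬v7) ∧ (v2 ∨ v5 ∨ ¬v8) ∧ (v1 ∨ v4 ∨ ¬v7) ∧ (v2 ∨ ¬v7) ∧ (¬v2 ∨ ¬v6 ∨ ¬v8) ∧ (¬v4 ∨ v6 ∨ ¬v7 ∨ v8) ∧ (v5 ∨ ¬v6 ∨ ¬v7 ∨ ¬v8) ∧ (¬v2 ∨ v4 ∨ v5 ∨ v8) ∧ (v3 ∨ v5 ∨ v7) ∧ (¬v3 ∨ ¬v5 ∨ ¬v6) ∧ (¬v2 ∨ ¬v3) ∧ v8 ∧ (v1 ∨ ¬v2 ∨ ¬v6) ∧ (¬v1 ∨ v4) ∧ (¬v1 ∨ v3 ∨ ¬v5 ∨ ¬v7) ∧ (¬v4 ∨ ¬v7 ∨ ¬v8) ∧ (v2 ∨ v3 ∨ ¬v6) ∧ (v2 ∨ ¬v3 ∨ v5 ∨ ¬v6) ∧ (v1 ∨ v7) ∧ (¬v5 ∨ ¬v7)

v1 = True, v2 = True, v3 = False, v4 = True, v5 = True, v6 = False, v7 = False, v8 = True

Unit clause (v8) forces v8 = True.
Set v1 = True.
  then (¬v1 ∨ ¬v7) forces v7 = False.
  then (¬v1 ∨ v4) forces v4 = True.
Set v2 = True.
  then (¬v2 ∨ ¬v6 ∨ ¬v8) forces v6 = False.
  then (¬v2 ∨ ¬v3) forces v3 = False.
  then (v3 ∨ v5 ∨ v7) forces v5 = True.
All clauses satisfied.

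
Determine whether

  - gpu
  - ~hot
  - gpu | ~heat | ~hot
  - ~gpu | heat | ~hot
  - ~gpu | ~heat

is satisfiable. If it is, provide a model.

gpu: True; hot: False; heat: False

Unit clause (gpu) forces gpu = True.
Unit clause (~hot) forces hot = False.
In (~gpu | ~heat) only ~heat is left, so heat = False.
Check each clause:
  (gpu): gpu holds.
  (~hot): ~hot holds.
  (gpu | ~heat | ~hot): gpu holds.
  (~gpu | heat | ~hot): ~hot holds.
  (~gpu | ~heat): ~heat holds.
All clauses satisfied.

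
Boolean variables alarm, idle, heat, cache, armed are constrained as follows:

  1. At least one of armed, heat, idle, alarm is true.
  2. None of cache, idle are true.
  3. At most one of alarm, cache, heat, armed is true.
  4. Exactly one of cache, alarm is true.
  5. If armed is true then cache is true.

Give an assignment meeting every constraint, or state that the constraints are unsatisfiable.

alarm=T; idle=F; heat=F; cache=F; armed=F

  (1) {armed, heat, idle, alarm}: 1 true — at least one ✓
  (2) {cache, idle}: 0 true — none ✓
  (3) {alarm, cache, heat, armed}: 1 true — at most one ✓
  (4) {cache, alarm}: 1 true — exactly one ✓
  (5) armed=F ⇒ cache: vacuous ✓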